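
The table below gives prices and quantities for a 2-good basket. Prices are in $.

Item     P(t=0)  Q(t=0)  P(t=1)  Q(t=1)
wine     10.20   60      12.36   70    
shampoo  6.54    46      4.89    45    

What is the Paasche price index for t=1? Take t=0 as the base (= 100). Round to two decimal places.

107.63

Paasche price index uses current-period quantities as weights.
ΣP(t=1)·Q(t=1) = 12.36×70 + 4.89×45 = 865.2 + 220.05 = 1085.25
ΣP(t=0)·Q(t=1) = 10.20×70 + 6.54×45 = 714 + 294.3 = 1008.3
Index = 1085.25 / 1008.3 × 100 = 107.6317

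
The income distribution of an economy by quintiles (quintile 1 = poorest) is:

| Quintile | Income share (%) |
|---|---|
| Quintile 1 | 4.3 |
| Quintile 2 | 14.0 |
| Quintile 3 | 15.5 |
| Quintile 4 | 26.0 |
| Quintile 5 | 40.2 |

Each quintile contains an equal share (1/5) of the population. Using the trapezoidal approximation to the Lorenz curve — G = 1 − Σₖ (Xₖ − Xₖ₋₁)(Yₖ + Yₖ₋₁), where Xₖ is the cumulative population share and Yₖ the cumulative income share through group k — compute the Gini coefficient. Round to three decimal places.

0.335

Cumulative income shares Yₖ: 0.0430, 0.1830, 0.3380, 0.5980, 1.0000
Σ (Xₖ−Xₖ₋₁)(Yₖ+Yₖ₋₁) = (1/5)(0.0430+0.0000) + (1/5)(0.1830+0.0430) + (1/5)(0.3380+0.1830) + (1/5)(0.5980+0.3380) + (1/5)(1.0000+0.5980)
  = 0.0086 + 0.0452 + 0.1042 + 0.1872 + 0.3196 = 0.6648
G = 1 − 0.6648 = 0.3352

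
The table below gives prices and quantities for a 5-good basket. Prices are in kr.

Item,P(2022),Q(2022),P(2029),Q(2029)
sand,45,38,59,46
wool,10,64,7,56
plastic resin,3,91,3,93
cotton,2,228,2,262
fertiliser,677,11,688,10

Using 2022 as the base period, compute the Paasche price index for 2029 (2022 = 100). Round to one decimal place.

105.7

Paasche price index uses current-period quantities as weights.
ΣP(2029)·Q(2029) = 59×46 + 7×56 + 3×93 + 2×262 + 688×10 = 2714 + 392 + 279 + 524 + 6880 = 10789
ΣP(2022)·Q(2029) = 45×46 + 10×56 + 3×93 + 2×262 + 677×10 = 2070 + 560 + 279 + 524 + 6770 = 10203
Index = 10789 / 10203 × 100 = 105.7434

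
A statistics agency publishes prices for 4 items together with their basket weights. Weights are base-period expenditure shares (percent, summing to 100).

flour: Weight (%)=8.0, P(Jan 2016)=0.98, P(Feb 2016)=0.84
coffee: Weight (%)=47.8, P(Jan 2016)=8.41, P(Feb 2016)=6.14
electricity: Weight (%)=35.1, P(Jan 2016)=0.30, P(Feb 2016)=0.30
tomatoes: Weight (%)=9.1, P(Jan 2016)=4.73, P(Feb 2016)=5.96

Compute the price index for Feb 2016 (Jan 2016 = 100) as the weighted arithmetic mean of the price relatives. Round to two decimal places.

88.32

flour: 8.0 × (0.84/0.98) = 8.0 × 0.857143 = 6.8571
coffee: 47.8 × (6.14/8.41) = 47.8 × 0.730083 = 34.8980
electricity: 35.1 × (0.30/0.30) = 35.1 × 1.000000 = 35.1000
tomatoes: 9.1 × (5.96/4.73) = 9.1 × 1.260042 = 11.4664
Index = Σ wᵢ·(p₁ᵢ/p₀ᵢ) = 6.8571 + 34.8980 + 35.1000 + 11.4664 = 88.3215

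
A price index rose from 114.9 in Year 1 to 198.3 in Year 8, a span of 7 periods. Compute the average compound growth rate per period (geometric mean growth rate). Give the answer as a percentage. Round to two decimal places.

Growth factor = (198.3/114.9)^(1/7) = (1.725849)^(1/7) = 1.081079
Growth rate = 1.081079 − 1 = 0.081079 = 8.1079%

8.11%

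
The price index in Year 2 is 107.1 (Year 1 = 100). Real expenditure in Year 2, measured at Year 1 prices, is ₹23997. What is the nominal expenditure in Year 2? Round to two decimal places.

Nominal = Real × (Index/100) = 23997 × (107.1/100)
        = 23997 × 1.071 = 25700.7870

25700.79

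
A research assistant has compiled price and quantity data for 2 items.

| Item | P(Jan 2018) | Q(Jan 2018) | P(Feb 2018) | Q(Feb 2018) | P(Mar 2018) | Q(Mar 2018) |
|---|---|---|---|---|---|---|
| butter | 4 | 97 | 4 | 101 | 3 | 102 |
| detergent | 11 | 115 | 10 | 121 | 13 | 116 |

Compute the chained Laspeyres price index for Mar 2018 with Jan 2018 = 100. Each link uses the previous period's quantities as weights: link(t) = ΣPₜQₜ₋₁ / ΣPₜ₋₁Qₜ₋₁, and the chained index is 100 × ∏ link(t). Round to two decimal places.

Link Jan 2018→Feb 2018:
ΣP(Feb 2018)Q(Jan 2018) = 4×97 + 10×115 = 388 + 1150 = 1538
ΣP(Jan 2018)Q(Jan 2018) = 4×97 + 11×115 = 388 + 1265 = 1653
link = 1538/1653 = 0.930430
Link Feb 2018→Mar 2018:
ΣP(Mar 2018)Q(Feb 2018) = 3×101 + 13×121 = 303 + 1573 = 1876
ΣP(Feb 2018)Q(Feb 2018) = 4×101 + 10×121 = 404 + 1210 = 1614
link = 1876/1614 = 1.162330
Chained index = 100 × 0.930430 × 1.162330 = 108.1466

108.15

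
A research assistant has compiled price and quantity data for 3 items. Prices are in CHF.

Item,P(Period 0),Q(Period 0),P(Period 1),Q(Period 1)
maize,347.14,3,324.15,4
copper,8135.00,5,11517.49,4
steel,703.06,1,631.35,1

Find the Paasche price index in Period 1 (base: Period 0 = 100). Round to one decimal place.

Paasche price index uses current-period quantities as weights.
ΣP(Period 1)·Q(Period 1) = 324.15×4 + 11517.49×4 + 631.35×1 = 1296.6 + 46069.96 + 631.35 = 47997.91
ΣP(Period 0)·Q(Period 1) = 347.14×4 + 8135.00×4 + 703.06×1 = 1388.56 + 32540 + 703.06 = 34631.62
Index = 47997.91 / 34631.62 × 100 = 138.5956

138.6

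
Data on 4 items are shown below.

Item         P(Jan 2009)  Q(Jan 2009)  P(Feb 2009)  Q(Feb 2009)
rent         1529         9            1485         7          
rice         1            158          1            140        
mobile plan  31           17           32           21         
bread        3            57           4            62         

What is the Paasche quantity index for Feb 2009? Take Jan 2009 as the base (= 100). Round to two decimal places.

Paasche quantity index uses current-period prices as weights.
ΣP(Feb 2009)·Q(Feb 2009) = 1485×7 + 1×140 + 32×21 + 4×62 = 10395 + 140 + 672 + 248 = 11455
ΣP(Feb 2009)·Q(Jan 2009) = 1485×9 + 1×158 + 32×17 + 4×57 = 13365 + 158 + 544 + 228 = 14295
Index = 11455 / 14295 × 100 = 80.1329

80.13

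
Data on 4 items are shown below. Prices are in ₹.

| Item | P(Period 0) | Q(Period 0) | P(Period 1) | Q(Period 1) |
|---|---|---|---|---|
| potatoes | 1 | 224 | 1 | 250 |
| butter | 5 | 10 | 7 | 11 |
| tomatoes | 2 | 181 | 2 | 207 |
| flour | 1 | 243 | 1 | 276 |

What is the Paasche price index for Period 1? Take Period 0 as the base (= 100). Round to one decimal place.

Paasche price index uses current-period quantities as weights.
ΣP(Period 1)·Q(Period 1) = 1×250 + 7×11 + 2×207 + 1×276 = 250 + 77 + 414 + 276 = 1017
ΣP(Period 0)·Q(Period 1) = 1×250 + 5×11 + 2×207 + 1×276 = 250 + 55 + 414 + 276 = 995
Index = 1017 / 995 × 100 = 102.2111

102.2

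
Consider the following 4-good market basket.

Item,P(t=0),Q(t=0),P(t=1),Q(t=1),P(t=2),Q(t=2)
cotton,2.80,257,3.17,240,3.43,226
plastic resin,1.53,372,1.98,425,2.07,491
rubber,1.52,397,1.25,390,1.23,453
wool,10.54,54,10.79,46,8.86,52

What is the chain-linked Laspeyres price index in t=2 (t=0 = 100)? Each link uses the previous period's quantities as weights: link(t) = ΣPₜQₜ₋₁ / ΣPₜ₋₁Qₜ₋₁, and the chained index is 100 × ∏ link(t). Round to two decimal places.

Link t=0→t=1:
ΣP(t=1)Q(t=0) = 3.17×257 + 1.98×372 + 1.25×397 + 10.79×54 = 814.69 + 736.56 + 496.25 + 582.66 = 2630.16
ΣP(t=0)Q(t=0) = 2.80×257 + 1.53×372 + 1.52×397 + 10.54×54 = 719.6 + 569.16 + 603.44 + 569.16 = 2461.36
link = 2630.16/2461.36 = 1.068580
Link t=1→t=2:
ΣP(t=2)Q(t=1) = 3.43×240 + 2.07×425 + 1.23×390 + 8.86×46 = 823.2 + 879.75 + 479.7 + 407.56 = 2590.21
ΣP(t=1)Q(t=1) = 3.17×240 + 1.98×425 + 1.25×390 + 10.79×46 = 760.8 + 841.5 + 487.5 + 496.34 = 2586.14
link = 2590.21/2586.14 = 1.001574
Chained index = 100 × 1.068580 × 1.001574 = 107.0262

107.03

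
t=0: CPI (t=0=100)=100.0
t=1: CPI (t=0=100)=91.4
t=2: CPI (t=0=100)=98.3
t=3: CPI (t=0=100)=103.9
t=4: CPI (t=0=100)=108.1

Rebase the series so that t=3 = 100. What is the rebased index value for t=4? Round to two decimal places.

104.04

Rebased(t=4) = 108.1 / 103.9 × 100 = 104.0423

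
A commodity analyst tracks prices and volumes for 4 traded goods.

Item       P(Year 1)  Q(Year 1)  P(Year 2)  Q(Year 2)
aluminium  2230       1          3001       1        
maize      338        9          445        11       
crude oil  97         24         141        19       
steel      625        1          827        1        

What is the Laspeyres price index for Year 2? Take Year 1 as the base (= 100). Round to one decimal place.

136.4

Laspeyres price index uses base-period quantities as weights.
ΣP(Year 2)·Q(Year 1) = 3001×1 + 445×9 + 141×24 + 827×1 = 3001 + 4005 + 3384 + 827 = 11217
ΣP(Year 1)·Q(Year 1) = 2230×1 + 338×9 + 97×24 + 625×1 = 2230 + 3042 + 2328 + 625 = 8225
Index = 11217 / 8225 × 100 = 136.3769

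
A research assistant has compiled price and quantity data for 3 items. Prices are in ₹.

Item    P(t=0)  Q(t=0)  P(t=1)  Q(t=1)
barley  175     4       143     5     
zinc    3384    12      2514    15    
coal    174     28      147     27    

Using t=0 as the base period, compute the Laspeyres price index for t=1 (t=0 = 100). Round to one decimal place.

Laspeyres price index uses base-period quantities as weights.
ΣP(t=1)·Q(t=0) = 143×4 + 2514×12 + 147×28 = 572 + 30168 + 4116 = 34856
ΣP(t=0)·Q(t=0) = 175×4 + 3384×12 + 174×28 = 700 + 40608 + 4872 = 46180
Index = 34856 / 46180 × 100 = 75.4786

75.5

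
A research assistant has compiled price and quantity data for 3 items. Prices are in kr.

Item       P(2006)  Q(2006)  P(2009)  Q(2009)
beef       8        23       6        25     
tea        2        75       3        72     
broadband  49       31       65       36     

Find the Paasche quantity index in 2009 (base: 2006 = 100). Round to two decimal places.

Paasche quantity index uses current-period prices as weights.
ΣP(2009)·Q(2009) = 6×25 + 3×72 + 65×36 = 150 + 216 + 2340 = 2706
ΣP(2009)·Q(2006) = 6×23 + 3×75 + 65×31 = 138 + 225 + 2015 = 2378
Index = 2706 / 2378 × 100 = 113.7931

113.79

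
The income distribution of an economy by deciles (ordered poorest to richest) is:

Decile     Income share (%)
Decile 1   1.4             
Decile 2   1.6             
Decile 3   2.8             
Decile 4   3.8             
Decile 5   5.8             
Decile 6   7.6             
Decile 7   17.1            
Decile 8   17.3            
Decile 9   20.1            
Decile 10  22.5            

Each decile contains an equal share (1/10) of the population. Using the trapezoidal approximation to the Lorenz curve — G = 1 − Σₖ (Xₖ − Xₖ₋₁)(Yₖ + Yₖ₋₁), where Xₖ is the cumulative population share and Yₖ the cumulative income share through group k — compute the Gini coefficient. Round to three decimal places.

Cumulative income shares Yₖ: 0.0140, 0.0300, 0.0580, 0.0960, 0.1540, 0.2300, 0.4010, 0.5740, 0.7750, 1.0000
Σ (Xₖ−Xₖ₋₁)(Yₖ+Yₖ₋₁) = (1/10)(0.0140+0.0000) + (1/10)(0.0300+0.0140) + (1/10)(0.0580+0.0300) + (1/10)(0.0960+0.0580) + (1/10)(0.1540+0.0960) + (1/10)(0.2300+0.1540) + (1/10)(0.4010+0.2300) + (1/10)(0.5740+0.4010) + (1/10)(0.7750+0.5740) + (1/10)(1.0000+0.7750)
  = 0.0014 + 0.0044 + 0.0088 + 0.0154 + 0.0250 + 0.0384 + 0.0631 + 0.0975 + 0.1349 + 0.1775 = 0.5664
G = 1 − 0.5664 = 0.4336

0.434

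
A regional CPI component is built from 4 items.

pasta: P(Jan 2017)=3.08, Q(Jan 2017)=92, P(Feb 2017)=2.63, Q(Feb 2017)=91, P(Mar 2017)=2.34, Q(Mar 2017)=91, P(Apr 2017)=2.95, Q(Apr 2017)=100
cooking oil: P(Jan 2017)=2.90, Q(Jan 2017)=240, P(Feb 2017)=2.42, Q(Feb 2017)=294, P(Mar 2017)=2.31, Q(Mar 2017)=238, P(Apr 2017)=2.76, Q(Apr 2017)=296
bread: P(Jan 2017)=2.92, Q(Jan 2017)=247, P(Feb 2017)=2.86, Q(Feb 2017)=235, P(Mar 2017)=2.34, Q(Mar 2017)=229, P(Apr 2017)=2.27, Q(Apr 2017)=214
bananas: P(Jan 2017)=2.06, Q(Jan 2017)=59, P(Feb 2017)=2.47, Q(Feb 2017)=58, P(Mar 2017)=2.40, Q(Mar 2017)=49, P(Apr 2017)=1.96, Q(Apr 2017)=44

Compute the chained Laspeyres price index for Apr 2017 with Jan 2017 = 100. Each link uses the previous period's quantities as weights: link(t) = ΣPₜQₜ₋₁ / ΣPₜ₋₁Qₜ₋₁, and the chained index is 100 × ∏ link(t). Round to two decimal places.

89.56

Link Jan 2017→Feb 2017:
ΣP(Feb 2017)Q(Jan 2017) = 2.63×92 + 2.42×240 + 2.86×247 + 2.47×59 = 241.96 + 580.8 + 706.42 + 145.73 = 1674.91
ΣP(Jan 2017)Q(Jan 2017) = 3.08×92 + 2.90×240 + 2.92×247 + 2.06×59 = 283.36 + 696 + 721.24 + 121.54 = 1822.14
link = 1674.91/1822.14 = 0.919199
Link Feb 2017→Mar 2017:
ΣP(Mar 2017)Q(Feb 2017) = 2.34×91 + 2.31×294 + 2.34×235 + 2.40×58 = 212.94 + 679.14 + 549.9 + 139.2 = 1581.18
ΣP(Feb 2017)Q(Feb 2017) = 2.63×91 + 2.42×294 + 2.86×235 + 2.47×58 = 239.33 + 711.48 + 672.1 + 143.26 = 1766.17
link = 1581.18/1766.17 = 0.895259
Link Mar 2017→Apr 2017:
ΣP(Apr 2017)Q(Mar 2017) = 2.95×91 + 2.76×238 + 2.27×229 + 1.96×49 = 268.45 + 656.88 + 519.83 + 96.04 = 1541.2
ΣP(Mar 2017)Q(Mar 2017) = 2.34×91 + 2.31×238 + 2.34×229 + 2.40×49 = 212.94 + 549.78 + 535.86 + 117.6 = 1416.18
link = 1541.2/1416.18 = 1.088280
Chained index = 100 × 0.919199 × 0.895259 × 1.088280 = 89.5569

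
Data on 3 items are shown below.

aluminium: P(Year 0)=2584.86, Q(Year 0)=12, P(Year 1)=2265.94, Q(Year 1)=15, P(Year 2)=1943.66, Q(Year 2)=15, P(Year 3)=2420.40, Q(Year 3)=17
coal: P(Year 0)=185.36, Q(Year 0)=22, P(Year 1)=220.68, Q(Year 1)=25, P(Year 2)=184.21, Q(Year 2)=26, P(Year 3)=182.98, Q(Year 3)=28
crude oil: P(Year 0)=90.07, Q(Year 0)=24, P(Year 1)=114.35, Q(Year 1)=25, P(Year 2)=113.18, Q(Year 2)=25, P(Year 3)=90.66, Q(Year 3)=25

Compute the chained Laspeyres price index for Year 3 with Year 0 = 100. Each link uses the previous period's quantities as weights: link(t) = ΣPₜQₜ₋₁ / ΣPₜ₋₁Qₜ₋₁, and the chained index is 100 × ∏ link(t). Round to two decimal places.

95.03

Link Year 0→Year 1:
ΣP(Year 1)Q(Year 0) = 2265.94×12 + 220.68×22 + 114.35×24 = 27191.28 + 4854.96 + 2744.4 = 34790.64
ΣP(Year 0)Q(Year 0) = 2584.86×12 + 185.36×22 + 90.07×24 = 31018.32 + 4077.92 + 2161.68 = 37257.92
link = 34790.64/37257.92 = 0.933778
Link Year 1→Year 2:
ΣP(Year 2)Q(Year 1) = 1943.66×15 + 184.21×25 + 113.18×25 = 29154.9 + 4605.25 + 2829.5 = 36589.65
ΣP(Year 1)Q(Year 1) = 2265.94×15 + 220.68×25 + 114.35×25 = 33989.1 + 5517 + 2858.75 = 42364.85
link = 36589.65/42364.85 = 0.863679
Link Year 2→Year 3:
ΣP(Year 3)Q(Year 2) = 2420.40×15 + 182.98×26 + 90.66×25 = 36306 + 4757.48 + 2266.5 = 43329.98
ΣP(Year 2)Q(Year 2) = 1943.66×15 + 184.21×26 + 113.18×25 = 29154.9 + 4789.46 + 2829.5 = 36773.86
link = 43329.98/36773.86 = 1.178282
Chained index = 100 × 0.933778 × 0.863679 × 1.178282 = 95.0267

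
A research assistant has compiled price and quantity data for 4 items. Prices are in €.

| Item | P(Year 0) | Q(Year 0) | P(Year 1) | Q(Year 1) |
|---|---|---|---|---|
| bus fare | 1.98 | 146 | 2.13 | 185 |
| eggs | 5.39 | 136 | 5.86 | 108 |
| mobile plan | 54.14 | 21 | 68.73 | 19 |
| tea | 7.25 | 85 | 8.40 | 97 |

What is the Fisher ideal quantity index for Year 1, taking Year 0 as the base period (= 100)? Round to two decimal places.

96.49

Laspeyres component (base-period weights):
ΣP(Year 0)Q(Year 1) = 1.98×185 + 5.39×108 + 54.14×19 + 7.25×97 = 366.3 + 582.12 + 1028.66 + 703.25 = 2680.33
ΣP(Year 0)Q(Year 0) = 1.98×146 + 5.39×136 + 54.14×21 + 7.25×85 = 289.08 + 733.04 + 1136.94 + 616.25 = 2775.31
L = 2680.33 / 2775.31 × 100 = 96.5777
Paasche component (current-period weights):
ΣP(Year 1)Q(Year 1) = 2.13×185 + 5.86×108 + 68.73×19 + 8.40×97 = 394.05 + 632.88 + 1305.87 + 814.8 = 3147.6
ΣP(Year 1)Q(Year 0) = 2.13×146 + 5.86×136 + 68.73×21 + 8.40×85 = 310.98 + 796.96 + 1443.33 + 714 = 3265.27
P = 3147.6 / 3265.27 × 100 = 96.3963
Fisher = √(L × P) = √(96.5777 × 96.3963) = 96.4870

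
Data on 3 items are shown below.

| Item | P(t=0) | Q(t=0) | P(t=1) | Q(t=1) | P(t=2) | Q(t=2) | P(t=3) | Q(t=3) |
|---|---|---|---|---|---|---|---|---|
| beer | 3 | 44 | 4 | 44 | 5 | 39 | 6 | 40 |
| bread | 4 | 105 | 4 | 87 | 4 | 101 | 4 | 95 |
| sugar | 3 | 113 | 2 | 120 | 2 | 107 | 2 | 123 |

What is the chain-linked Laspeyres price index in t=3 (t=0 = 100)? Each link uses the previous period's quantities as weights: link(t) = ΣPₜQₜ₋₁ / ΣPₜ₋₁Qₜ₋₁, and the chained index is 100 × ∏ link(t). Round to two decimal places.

102.25

Link t=0→t=1:
ΣP(t=1)Q(t=0) = 4×44 + 4×105 + 2×113 = 176 + 420 + 226 = 822
ΣP(t=0)Q(t=0) = 3×44 + 4×105 + 3×113 = 132 + 420 + 339 = 891
link = 822/891 = 0.922559
Link t=1→t=2:
ΣP(t=2)Q(t=1) = 5×44 + 4×87 + 2×120 = 220 + 348 + 240 = 808
ΣP(t=1)Q(t=1) = 4×44 + 4×87 + 2×120 = 176 + 348 + 240 = 764
link = 808/764 = 1.057592
Link t=2→t=3:
ΣP(t=3)Q(t=2) = 6×39 + 4×101 + 2×107 = 234 + 404 + 214 = 852
ΣP(t=2)Q(t=2) = 5×39 + 4×101 + 2×107 = 195 + 404 + 214 = 813
link = 852/813 = 1.047970
Chained index = 100 × 0.922559 × 1.057592 × 1.047970 = 102.2495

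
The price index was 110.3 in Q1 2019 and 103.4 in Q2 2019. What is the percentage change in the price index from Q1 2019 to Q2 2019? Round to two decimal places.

-6.26%

Change = (103.4 − 110.3) / 110.3 × 100
       = -6.9 / 110.3 × 100 = -6.2557%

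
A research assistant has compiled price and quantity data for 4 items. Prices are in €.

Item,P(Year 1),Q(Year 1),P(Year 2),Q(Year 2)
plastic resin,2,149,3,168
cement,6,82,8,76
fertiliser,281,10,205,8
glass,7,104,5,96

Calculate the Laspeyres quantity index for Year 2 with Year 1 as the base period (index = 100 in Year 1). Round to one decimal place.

85.8

Laspeyres quantity index uses base-period prices as weights.
ΣP(Year 1)·Q(Year 2) = 2×168 + 6×76 + 281×8 + 7×96 = 336 + 456 + 2248 + 672 = 3712
ΣP(Year 1)·Q(Year 1) = 2×149 + 6×82 + 281×10 + 7×104 = 298 + 492 + 2810 + 728 = 4328
Index = 3712 / 4328 × 100 = 85.7671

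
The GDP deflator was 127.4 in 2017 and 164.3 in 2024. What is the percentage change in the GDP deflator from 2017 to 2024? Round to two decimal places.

Change = (164.3 − 127.4) / 127.4 × 100
       = 36.9 / 127.4 × 100 = 28.9639%

28.96%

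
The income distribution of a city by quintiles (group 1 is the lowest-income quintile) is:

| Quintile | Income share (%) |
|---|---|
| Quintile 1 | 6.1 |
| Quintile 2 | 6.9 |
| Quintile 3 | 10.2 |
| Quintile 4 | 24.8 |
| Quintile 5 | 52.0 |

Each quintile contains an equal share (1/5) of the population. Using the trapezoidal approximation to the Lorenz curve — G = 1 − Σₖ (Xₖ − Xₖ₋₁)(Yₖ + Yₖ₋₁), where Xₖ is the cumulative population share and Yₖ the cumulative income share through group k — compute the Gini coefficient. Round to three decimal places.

0.439

Cumulative income shares Yₖ: 0.0610, 0.1300, 0.2320, 0.4800, 1.0000
Σ (Xₖ−Xₖ₋₁)(Yₖ+Yₖ₋₁) = (1/5)(0.0610+0.0000) + (1/5)(0.1300+0.0610) + (1/5)(0.2320+0.1300) + (1/5)(0.4800+0.2320) + (1/5)(1.0000+0.4800)
  = 0.0122 + 0.0382 + 0.0724 + 0.1424 + 0.2960 = 0.5612
G = 1 − 0.5612 = 0.4388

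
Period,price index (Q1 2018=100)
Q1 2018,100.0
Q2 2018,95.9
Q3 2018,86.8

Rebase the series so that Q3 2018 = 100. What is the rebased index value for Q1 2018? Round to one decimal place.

115.2

Rebased(Q1 2018) = 100.0 / 86.8 × 100 = 115.2074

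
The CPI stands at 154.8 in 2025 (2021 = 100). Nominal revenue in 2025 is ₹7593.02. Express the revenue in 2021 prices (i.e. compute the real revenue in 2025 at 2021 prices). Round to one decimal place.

4905.1

Real = Nominal ÷ (Index/100) = 7593.02 ÷ (154.8/100)
     = 7593.02 ÷ 1.548 = 4905.0517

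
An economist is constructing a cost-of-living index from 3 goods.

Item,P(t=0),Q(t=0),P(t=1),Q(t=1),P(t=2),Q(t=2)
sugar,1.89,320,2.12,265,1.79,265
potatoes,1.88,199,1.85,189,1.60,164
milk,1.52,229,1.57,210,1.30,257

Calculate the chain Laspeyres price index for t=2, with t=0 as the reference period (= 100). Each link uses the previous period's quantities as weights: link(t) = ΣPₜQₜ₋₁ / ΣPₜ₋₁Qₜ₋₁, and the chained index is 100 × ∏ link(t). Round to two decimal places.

89.62

Link t=0→t=1:
ΣP(t=1)Q(t=0) = 2.12×320 + 1.85×199 + 1.57×229 = 678.4 + 368.15 + 359.53 = 1406.08
ΣP(t=0)Q(t=0) = 1.89×320 + 1.88×199 + 1.52×229 = 604.8 + 374.12 + 348.08 = 1327
link = 1406.08/1327 = 1.059593
Link t=1→t=2:
ΣP(t=2)Q(t=1) = 1.79×265 + 1.60×189 + 1.30×210 = 474.35 + 302.4 + 273 = 1049.75
ΣP(t=1)Q(t=1) = 2.12×265 + 1.85×189 + 1.57×210 = 561.8 + 349.65 + 329.7 = 1241.15
link = 1049.75/1241.15 = 0.845788
Chained index = 100 × 1.059593 × 0.845788 = 89.6191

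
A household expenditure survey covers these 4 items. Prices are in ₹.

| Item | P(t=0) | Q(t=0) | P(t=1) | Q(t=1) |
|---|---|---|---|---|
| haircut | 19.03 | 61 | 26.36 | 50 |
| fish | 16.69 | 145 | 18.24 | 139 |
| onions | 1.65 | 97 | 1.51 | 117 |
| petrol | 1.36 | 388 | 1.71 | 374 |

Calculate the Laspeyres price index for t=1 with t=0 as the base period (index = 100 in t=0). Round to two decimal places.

Laspeyres price index uses base-period quantities as weights.
ΣP(t=1)·Q(t=0) = 26.36×61 + 18.24×145 + 1.51×97 + 1.71×388 = 1607.96 + 2644.8 + 146.47 + 663.48 = 5062.71
ΣP(t=0)·Q(t=0) = 19.03×61 + 16.69×145 + 1.65×97 + 1.36×388 = 1160.83 + 2420.05 + 160.05 + 527.68 = 4268.61
Index = 5062.71 / 4268.61 × 100 = 118.6032

118.60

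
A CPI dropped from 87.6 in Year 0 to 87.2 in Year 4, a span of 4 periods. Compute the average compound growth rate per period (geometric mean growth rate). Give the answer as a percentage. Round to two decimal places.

-0.11%

Growth factor = (87.2/87.6)^(1/4) = (0.995434)^(1/4) = 0.998856
Growth rate = 0.998856 − 1 = -0.001144 = -0.1144%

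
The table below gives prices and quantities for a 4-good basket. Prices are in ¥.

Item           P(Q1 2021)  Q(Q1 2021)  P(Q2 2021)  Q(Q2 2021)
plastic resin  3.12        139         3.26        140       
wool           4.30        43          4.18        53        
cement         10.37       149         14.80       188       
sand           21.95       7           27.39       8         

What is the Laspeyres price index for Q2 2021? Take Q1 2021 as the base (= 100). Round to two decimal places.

130.74

Laspeyres price index uses base-period quantities as weights.
ΣP(Q2 2021)·Q(Q1 2021) = 3.26×139 + 4.18×43 + 14.80×149 + 27.39×7 = 453.14 + 179.74 + 2205.2 + 191.73 = 3029.81
ΣP(Q1 2021)·Q(Q1 2021) = 3.12×139 + 4.30×43 + 10.37×149 + 21.95×7 = 433.68 + 184.9 + 1545.13 + 153.65 = 2317.36
Index = 3029.81 / 2317.36 × 100 = 130.7440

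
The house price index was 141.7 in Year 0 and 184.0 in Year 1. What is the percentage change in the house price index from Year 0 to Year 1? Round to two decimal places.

29.85%

Change = (184.0 − 141.7) / 141.7 × 100
       = 42.3 / 141.7 × 100 = 29.8518%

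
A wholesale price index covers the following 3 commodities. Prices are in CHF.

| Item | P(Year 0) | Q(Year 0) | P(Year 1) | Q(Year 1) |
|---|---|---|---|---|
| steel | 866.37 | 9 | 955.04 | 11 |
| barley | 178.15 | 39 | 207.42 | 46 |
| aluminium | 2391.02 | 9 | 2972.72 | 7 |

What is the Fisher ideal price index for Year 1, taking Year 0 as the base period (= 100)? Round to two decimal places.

119.17

Laspeyres component (base-period weights):
ΣP(Year 1)Q(Year 0) = 955.04×9 + 207.42×39 + 2972.72×9 = 8595.36 + 8089.38 + 26754.48 = 43439.22
ΣP(Year 0)Q(Year 0) = 866.37×9 + 178.15×39 + 2391.02×9 = 7797.33 + 6947.85 + 21519.18 = 36264.36
L = 43439.22 / 36264.36 × 100 = 119.7849
Paasche component (current-period weights):
ΣP(Year 1)Q(Year 1) = 955.04×11 + 207.42×46 + 2972.72×7 = 10505.44 + 9541.32 + 20809.04 = 40855.8
ΣP(Year 0)Q(Year 1) = 866.37×11 + 178.15×46 + 2391.02×7 = 9530.07 + 8194.9 + 16737.14 = 34462.11
P = 40855.8 / 34462.11 × 100 = 118.5528
Fisher = √(L × P) = √(119.7849 × 118.5528) = 119.1673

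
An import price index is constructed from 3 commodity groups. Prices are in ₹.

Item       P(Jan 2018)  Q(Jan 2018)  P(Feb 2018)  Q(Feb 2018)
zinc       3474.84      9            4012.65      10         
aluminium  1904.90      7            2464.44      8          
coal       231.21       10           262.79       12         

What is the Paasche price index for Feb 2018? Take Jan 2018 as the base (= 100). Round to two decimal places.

Paasche price index uses current-period quantities as weights.
ΣP(Feb 2018)·Q(Feb 2018) = 4012.65×10 + 2464.44×8 + 262.79×12 = 40126.5 + 19715.52 + 3153.48 = 62995.5
ΣP(Jan 2018)·Q(Feb 2018) = 3474.84×10 + 1904.90×8 + 231.21×12 = 34748.4 + 15239.2 + 2774.52 = 52762.12
Index = 62995.5 / 52762.12 × 100 = 119.3953

119.40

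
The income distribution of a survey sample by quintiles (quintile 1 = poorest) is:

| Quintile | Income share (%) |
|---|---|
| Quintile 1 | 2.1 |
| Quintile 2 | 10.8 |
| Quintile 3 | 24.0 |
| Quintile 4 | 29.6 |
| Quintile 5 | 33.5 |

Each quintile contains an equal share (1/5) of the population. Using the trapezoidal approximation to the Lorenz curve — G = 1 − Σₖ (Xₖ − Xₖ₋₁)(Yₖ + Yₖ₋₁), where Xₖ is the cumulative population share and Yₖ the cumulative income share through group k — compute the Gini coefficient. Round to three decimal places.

0.326

Cumulative income shares Yₖ: 0.0210, 0.1290, 0.3690, 0.6650, 1.0000
Σ (Xₖ−Xₖ₋₁)(Yₖ+Yₖ₋₁) = (1/5)(0.0210+0.0000) + (1/5)(0.1290+0.0210) + (1/5)(0.3690+0.1290) + (1/5)(0.6650+0.3690) + (1/5)(1.0000+0.6650)
  = 0.0042 + 0.0300 + 0.0996 + 0.2068 + 0.3330 = 0.6736
G = 1 − 0.6736 = 0.3264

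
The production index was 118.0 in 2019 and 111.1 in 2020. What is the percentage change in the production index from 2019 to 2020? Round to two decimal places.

-5.85%

Change = (111.1 − 118.0) / 118.0 × 100
       = -6.9 / 118.0 × 100 = -5.8475%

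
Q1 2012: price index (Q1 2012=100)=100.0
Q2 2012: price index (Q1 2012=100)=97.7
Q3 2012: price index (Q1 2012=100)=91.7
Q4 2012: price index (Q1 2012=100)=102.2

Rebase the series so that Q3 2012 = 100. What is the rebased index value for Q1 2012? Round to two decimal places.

109.05

Rebased(Q1 2012) = 100.0 / 91.7 × 100 = 109.0513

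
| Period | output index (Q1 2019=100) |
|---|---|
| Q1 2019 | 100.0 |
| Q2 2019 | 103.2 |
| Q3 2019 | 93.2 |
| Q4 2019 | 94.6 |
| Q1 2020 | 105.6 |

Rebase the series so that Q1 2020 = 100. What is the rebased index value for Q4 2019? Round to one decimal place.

Rebased(Q4 2019) = 94.6 / 105.6 × 100 = 89.5833

89.6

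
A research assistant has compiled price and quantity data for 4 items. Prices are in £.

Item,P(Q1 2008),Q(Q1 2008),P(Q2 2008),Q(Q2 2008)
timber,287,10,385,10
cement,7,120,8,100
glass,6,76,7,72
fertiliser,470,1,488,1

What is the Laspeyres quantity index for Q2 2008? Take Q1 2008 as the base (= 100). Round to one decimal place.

96.5

Laspeyres quantity index uses base-period prices as weights.
ΣP(Q1 2008)·Q(Q2 2008) = 287×10 + 7×100 + 6×72 + 470×1 = 2870 + 700 + 432 + 470 = 4472
ΣP(Q1 2008)·Q(Q1 2008) = 287×10 + 7×120 + 6×76 + 470×1 = 2870 + 840 + 456 + 470 = 4636
Index = 4472 / 4636 × 100 = 96.4625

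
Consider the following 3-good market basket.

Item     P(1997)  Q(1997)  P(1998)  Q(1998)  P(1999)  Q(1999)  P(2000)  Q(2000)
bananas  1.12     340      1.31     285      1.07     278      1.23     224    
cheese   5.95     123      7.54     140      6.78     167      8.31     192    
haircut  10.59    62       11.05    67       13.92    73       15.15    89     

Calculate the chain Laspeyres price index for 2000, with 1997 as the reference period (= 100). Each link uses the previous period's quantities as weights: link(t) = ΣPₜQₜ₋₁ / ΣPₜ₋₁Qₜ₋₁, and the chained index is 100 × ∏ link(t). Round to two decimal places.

Link 1997→1998:
ΣP(1998)Q(1997) = 1.31×340 + 7.54×123 + 11.05×62 = 445.4 + 927.42 + 685.1 = 2057.92
ΣP(1997)Q(1997) = 1.12×340 + 5.95×123 + 10.59×62 = 380.8 + 731.85 + 656.58 = 1769.23
link = 2057.92/1769.23 = 1.163173
Link 1998→1999:
ΣP(1999)Q(1998) = 1.07×285 + 6.78×140 + 13.92×67 = 304.95 + 949.2 + 932.64 = 2186.79
ΣP(1998)Q(1998) = 1.31×285 + 7.54×140 + 11.05×67 = 373.35 + 1055.6 + 740.35 = 2169.3
link = 2186.79/2169.3 = 1.008063
Link 1999→2000:
ΣP(2000)Q(1999) = 1.23×278 + 8.31×167 + 15.15×73 = 341.94 + 1387.77 + 1105.95 = 2835.66
ΣP(1999)Q(1999) = 1.07×278 + 6.78×167 + 13.92×73 = 297.46 + 1132.26 + 1016.16 = 2445.88
link = 2835.66/2445.88 = 1.159362
Chained index = 100 × 1.163173 × 1.008063 × 1.159362 = 135.9411

135.94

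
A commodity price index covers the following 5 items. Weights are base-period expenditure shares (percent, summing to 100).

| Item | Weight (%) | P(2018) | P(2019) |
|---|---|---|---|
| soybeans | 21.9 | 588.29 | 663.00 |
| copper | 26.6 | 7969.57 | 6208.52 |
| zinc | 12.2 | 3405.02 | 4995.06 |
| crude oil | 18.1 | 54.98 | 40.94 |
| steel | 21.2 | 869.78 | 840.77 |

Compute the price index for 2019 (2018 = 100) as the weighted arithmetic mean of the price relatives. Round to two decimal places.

soybeans: 21.9 × (663.00/588.29) = 21.9 × 1.126995 = 24.6812
copper: 26.6 × (6208.52/7969.57) = 26.6 × 0.779028 = 20.7222
zinc: 12.2 × (4995.06/3405.02) = 12.2 × 1.466969 = 17.8970
crude oil: 18.1 × (40.94/54.98) = 18.1 × 0.744634 = 13.4779
steel: 21.2 × (840.77/869.78) = 21.2 × 0.966647 = 20.4929
Index = Σ wᵢ·(p₁ᵢ/p₀ᵢ) = 24.6812 + 20.7222 + 17.8970 + 13.4779 + 20.4929 = 97.2712

97.27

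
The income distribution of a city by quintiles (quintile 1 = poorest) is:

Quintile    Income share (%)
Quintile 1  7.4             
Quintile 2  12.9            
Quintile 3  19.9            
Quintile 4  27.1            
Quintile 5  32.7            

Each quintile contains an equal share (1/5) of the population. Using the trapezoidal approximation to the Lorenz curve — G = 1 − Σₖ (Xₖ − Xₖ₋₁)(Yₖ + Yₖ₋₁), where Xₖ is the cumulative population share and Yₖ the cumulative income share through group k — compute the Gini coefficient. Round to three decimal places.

Cumulative income shares Yₖ: 0.0740, 0.2030, 0.4020, 0.6730, 1.0000
Σ (Xₖ−Xₖ₋₁)(Yₖ+Yₖ₋₁) = (1/5)(0.0740+0.0000) + (1/5)(0.2030+0.0740) + (1/5)(0.4020+0.2030) + (1/5)(0.6730+0.4020) + (1/5)(1.0000+0.6730)
  = 0.0148 + 0.0554 + 0.1210 + 0.2150 + 0.3346 = 0.7408
G = 1 − 0.7408 = 0.2592

0.259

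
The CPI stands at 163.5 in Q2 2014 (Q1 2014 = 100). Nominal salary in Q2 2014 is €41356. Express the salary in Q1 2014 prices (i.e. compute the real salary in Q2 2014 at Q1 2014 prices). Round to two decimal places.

Real = Nominal ÷ (Index/100) = 41356 ÷ (163.5/100)
     = 41356 ÷ 1.635 = 25294.1896

25294.19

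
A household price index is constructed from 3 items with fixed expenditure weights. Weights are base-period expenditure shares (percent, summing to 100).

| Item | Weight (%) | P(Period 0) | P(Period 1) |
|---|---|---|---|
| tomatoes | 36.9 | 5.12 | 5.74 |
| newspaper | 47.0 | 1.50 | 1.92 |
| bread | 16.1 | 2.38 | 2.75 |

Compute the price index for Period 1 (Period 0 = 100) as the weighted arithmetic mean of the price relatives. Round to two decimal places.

120.13

tomatoes: 36.9 × (5.74/5.12) = 36.9 × 1.121094 = 41.3684
newspaper: 47.0 × (1.92/1.50) = 47.0 × 1.280000 = 60.1600
bread: 16.1 × (2.75/2.38) = 16.1 × 1.155462 = 18.6029
Index = Σ wᵢ·(p₁ᵢ/p₀ᵢ) = 41.3684 + 60.1600 + 18.6029 = 120.1313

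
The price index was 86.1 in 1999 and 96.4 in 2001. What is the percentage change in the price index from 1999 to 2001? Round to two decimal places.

Change = (96.4 − 86.1) / 86.1 × 100
       = 10.3 / 86.1 × 100 = 11.9628%

11.96%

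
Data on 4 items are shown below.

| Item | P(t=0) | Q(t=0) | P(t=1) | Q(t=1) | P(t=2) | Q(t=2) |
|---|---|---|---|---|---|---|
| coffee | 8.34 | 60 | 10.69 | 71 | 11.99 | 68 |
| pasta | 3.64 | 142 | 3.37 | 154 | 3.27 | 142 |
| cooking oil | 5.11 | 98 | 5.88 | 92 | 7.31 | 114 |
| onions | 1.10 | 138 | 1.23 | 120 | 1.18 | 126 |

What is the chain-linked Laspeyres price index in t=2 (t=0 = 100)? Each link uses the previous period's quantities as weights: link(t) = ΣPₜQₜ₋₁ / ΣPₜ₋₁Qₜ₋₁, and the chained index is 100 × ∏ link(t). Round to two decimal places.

123.25

Link t=0→t=1:
ΣP(t=1)Q(t=0) = 10.69×60 + 3.37×142 + 5.88×98 + 1.23×138 = 641.4 + 478.54 + 576.24 + 169.74 = 1865.92
ΣP(t=0)Q(t=0) = 8.34×60 + 3.64×142 + 5.11×98 + 1.10×138 = 500.4 + 516.88 + 500.78 + 151.8 = 1669.86
link = 1865.92/1669.86 = 1.117411
Link t=1→t=2:
ΣP(t=2)Q(t=1) = 11.99×71 + 3.27×154 + 7.31×92 + 1.18×120 = 851.29 + 503.58 + 672.52 + 141.6 = 2168.99
ΣP(t=1)Q(t=1) = 10.69×71 + 3.37×154 + 5.88×92 + 1.23×120 = 758.99 + 518.98 + 540.96 + 147.6 = 1966.53
link = 2168.99/1966.53 = 1.102953
Chained index = 100 × 1.117411 × 1.102953 = 123.2452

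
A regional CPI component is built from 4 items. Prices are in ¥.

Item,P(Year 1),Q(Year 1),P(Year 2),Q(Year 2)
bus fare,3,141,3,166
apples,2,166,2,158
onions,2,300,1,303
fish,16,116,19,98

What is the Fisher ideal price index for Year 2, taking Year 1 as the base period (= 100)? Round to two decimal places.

Laspeyres component (base-period weights):
ΣP(Year 2)Q(Year 1) = 3×141 + 2×166 + 1×300 + 19×116 = 423 + 332 + 300 + 2204 = 3259
ΣP(Year 1)Q(Year 1) = 3×141 + 2×166 + 2×300 + 16×116 = 423 + 332 + 600 + 1856 = 3211
L = 3259 / 3211 × 100 = 101.4949
Paasche component (current-period weights):
ΣP(Year 2)Q(Year 2) = 3×166 + 2×158 + 1×303 + 19×98 = 498 + 316 + 303 + 1862 = 2979
ΣP(Year 1)Q(Year 2) = 3×166 + 2×158 + 2×303 + 16×98 = 498 + 316 + 606 + 1568 = 2988
P = 2979 / 2988 × 100 = 99.6988
Fisher = √(L × P) = √(101.4949 × 99.6988) = 100.5928

100.59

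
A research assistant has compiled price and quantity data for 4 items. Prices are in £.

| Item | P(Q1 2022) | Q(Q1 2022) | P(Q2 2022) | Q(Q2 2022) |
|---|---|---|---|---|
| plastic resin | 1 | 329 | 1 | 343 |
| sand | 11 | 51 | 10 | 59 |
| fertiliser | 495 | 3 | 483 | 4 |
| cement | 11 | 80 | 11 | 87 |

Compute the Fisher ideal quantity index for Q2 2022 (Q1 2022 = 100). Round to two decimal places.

120.68

Laspeyres component (base-period weights):
ΣP(Q1 2022)Q(Q2 2022) = 1×343 + 11×59 + 495×4 + 11×87 = 343 + 649 + 1980 + 957 = 3929
ΣP(Q1 2022)Q(Q1 2022) = 1×329 + 11×51 + 495×3 + 11×80 = 329 + 561 + 1485 + 880 = 3255
L = 3929 / 3255 × 100 = 120.7066
Paasche component (current-period weights):
ΣP(Q2 2022)Q(Q2 2022) = 1×343 + 10×59 + 483×4 + 11×87 = 343 + 590 + 1932 + 957 = 3822
ΣP(Q2 2022)Q(Q1 2022) = 1×329 + 10×51 + 483×3 + 11×80 = 329 + 510 + 1449 + 880 = 3168
P = 3822 / 3168 × 100 = 120.6439
Fisher = √(L × P) = √(120.7066 × 120.6439) = 120.6753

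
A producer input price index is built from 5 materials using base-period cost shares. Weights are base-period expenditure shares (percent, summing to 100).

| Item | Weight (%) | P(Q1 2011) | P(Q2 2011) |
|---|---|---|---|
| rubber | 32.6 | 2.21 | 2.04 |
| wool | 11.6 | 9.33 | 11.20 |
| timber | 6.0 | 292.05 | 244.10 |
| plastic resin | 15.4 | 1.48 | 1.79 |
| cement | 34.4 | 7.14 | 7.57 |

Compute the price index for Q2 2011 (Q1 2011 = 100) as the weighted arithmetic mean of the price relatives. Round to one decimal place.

104.1

rubber: 32.6 × (2.04/2.21) = 32.6 × 0.923077 = 30.0923
wool: 11.6 × (11.20/9.33) = 11.6 × 1.200429 = 13.9250
timber: 6.0 × (244.10/292.05) = 6.0 × 0.835816 = 5.0149
plastic resin: 15.4 × (1.79/1.48) = 15.4 × 1.209459 = 18.6257
cement: 34.4 × (7.57/7.14) = 34.4 × 1.060224 = 36.4717
Index = Σ wᵢ·(p₁ᵢ/p₀ᵢ) = 30.0923 + 13.9250 + 5.0149 + 18.6257 + 36.4717 = 104.1296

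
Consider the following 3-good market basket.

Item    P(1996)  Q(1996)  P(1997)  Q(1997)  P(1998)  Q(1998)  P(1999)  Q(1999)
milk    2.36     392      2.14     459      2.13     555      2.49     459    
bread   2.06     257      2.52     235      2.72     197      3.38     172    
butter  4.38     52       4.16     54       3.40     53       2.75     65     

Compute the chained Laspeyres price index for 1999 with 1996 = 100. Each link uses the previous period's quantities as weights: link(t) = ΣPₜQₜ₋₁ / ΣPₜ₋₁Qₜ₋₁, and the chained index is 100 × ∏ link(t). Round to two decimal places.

117.06

Link 1996→1997:
ΣP(1997)Q(1996) = 2.14×392 + 2.52×257 + 4.16×52 = 838.88 + 647.64 + 216.32 = 1702.84
ΣP(1996)Q(1996) = 2.36×392 + 2.06×257 + 4.38×52 = 925.12 + 529.42 + 227.76 = 1682.3
link = 1702.84/1682.3 = 1.012209
Link 1997→1998:
ΣP(1998)Q(1997) = 2.13×459 + 2.72×235 + 3.40×54 = 977.67 + 639.2 + 183.6 = 1800.47
ΣP(1997)Q(1997) = 2.14×459 + 2.52×235 + 4.16×54 = 982.26 + 592.2 + 224.64 = 1799.1
link = 1800.47/1799.1 = 1.000761
Link 1998→1999:
ΣP(1999)Q(1998) = 2.49×555 + 3.38×197 + 2.75×53 = 1381.95 + 665.86 + 145.75 = 2193.56
ΣP(1998)Q(1998) = 2.13×555 + 2.72×197 + 3.40×53 = 1182.15 + 535.84 + 180.2 = 1898.19
link = 2193.56/1898.19 = 1.155606
Chained index = 100 × 1.012209 × 1.000761 × 1.155606 = 117.0606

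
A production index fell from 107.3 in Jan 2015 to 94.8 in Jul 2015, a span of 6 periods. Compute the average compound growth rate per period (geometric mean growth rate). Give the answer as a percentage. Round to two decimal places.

Growth factor = (94.8/107.3)^(1/6) = (0.883504)^(1/6) = 0.979568
Growth rate = 0.979568 − 1 = -0.020432 = -2.0432%

-2.04%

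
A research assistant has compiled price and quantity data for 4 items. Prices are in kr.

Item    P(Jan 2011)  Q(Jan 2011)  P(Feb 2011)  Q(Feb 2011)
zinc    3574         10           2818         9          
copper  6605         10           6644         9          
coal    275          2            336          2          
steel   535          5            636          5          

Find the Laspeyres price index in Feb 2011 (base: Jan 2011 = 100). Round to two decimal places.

93.77

Laspeyres price index uses base-period quantities as weights.
ΣP(Feb 2011)·Q(Jan 2011) = 2818×10 + 6644×10 + 336×2 + 636×5 = 28180 + 66440 + 672 + 3180 = 98472
ΣP(Jan 2011)·Q(Jan 2011) = 3574×10 + 6605×10 + 275×2 + 535×5 = 35740 + 66050 + 550 + 2675 = 105015
Index = 98472 / 105015 × 100 = 93.7695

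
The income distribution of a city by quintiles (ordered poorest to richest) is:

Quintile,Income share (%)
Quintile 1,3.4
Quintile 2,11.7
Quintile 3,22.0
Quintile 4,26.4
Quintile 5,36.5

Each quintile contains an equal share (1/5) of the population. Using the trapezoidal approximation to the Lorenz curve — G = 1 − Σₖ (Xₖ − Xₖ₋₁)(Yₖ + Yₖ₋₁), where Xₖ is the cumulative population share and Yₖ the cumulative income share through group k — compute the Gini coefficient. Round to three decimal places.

0.324

Cumulative income shares Yₖ: 0.0340, 0.1510, 0.3710, 0.6350, 1.0000
Σ (Xₖ−Xₖ₋₁)(Yₖ+Yₖ₋₁) = (1/5)(0.0340+0.0000) + (1/5)(0.1510+0.0340) + (1/5)(0.3710+0.1510) + (1/5)(0.6350+0.3710) + (1/5)(1.0000+0.6350)
  = 0.0068 + 0.0370 + 0.1044 + 0.2012 + 0.3270 = 0.6764
G = 1 − 0.6764 = 0.3236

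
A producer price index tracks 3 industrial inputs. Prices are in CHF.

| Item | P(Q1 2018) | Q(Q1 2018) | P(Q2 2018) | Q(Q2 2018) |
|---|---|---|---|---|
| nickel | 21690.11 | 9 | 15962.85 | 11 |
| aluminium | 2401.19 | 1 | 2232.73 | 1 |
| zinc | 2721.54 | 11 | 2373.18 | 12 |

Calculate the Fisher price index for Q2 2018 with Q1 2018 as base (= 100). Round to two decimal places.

Laspeyres component (base-period weights):
ΣP(Q2 2018)Q(Q1 2018) = 15962.85×9 + 2232.73×1 + 2373.18×11 = 143665.65 + 2232.73 + 26104.98 = 172003.36
ΣP(Q1 2018)Q(Q1 2018) = 21690.11×9 + 2401.19×1 + 2721.54×11 = 195210.99 + 2401.19 + 29936.94 = 227549.12
L = 172003.36 / 227549.12 × 100 = 75.5896
Paasche component (current-period weights):
ΣP(Q2 2018)Q(Q2 2018) = 15962.85×11 + 2232.73×1 + 2373.18×12 = 175591.35 + 2232.73 + 28478.16 = 206302.24
ΣP(Q1 2018)Q(Q2 2018) = 21690.11×11 + 2401.19×1 + 2721.54×12 = 238591.21 + 2401.19 + 32658.48 = 273650.88
P = 206302.24 / 273650.88 × 100 = 75.3888
Fisher = √(L × P) = √(75.5896 × 75.3888) = 75.4891

75.49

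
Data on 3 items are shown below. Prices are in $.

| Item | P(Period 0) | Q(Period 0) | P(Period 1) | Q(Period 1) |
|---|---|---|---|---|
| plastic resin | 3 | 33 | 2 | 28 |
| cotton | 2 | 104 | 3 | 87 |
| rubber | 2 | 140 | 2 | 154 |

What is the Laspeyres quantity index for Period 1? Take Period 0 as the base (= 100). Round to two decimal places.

Laspeyres quantity index uses base-period prices as weights.
ΣP(Period 0)·Q(Period 1) = 3×28 + 2×87 + 2×154 = 84 + 174 + 308 = 566
ΣP(Period 0)·Q(Period 0) = 3×33 + 2×104 + 2×140 = 99 + 208 + 280 = 587
Index = 566 / 587 × 100 = 96.4225

96.42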